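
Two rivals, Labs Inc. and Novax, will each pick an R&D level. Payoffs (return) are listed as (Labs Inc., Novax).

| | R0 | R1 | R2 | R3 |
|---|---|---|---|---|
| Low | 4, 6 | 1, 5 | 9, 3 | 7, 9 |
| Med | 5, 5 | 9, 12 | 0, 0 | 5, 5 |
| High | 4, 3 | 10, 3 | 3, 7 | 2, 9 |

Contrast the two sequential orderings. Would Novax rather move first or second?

second

If Labs Inc. leads: Novax's best replies are Low→R3, Med→R1, High→R3; Labs Inc.'s induced payoffs 7, 9, 2; outcome (Med, R1), payoffs (9, 12).
If Novax leads: Labs Inc.'s best replies are R0→Med, R1→High, R2→Low, R3→Low; Novax's induced payoffs 5, 3, 3, 9; outcome (Low, R3), payoffs (7, 9).
Novax gets 9 moving first and 12 moving second, so Novax prefers to move second.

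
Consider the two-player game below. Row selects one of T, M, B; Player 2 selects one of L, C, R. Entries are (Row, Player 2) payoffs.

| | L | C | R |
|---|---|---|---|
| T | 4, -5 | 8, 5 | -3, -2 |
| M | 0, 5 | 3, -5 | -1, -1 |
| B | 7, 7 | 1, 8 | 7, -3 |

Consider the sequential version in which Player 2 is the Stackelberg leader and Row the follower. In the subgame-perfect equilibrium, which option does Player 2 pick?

L

Work backward from Row's decision.
- L → Row plays B (best of 4, 0, 7); Player 2 gets 7.
- C → Row plays T (best of 8, 3, 1); Player 2 gets 5.
- R → Row plays B (best of -3, -1, 7); Player 2 gets -3.
Among 7, 5, -3, the best is 7 at L. Subgame-perfect outcome: (B, L) with payoffs (7, 7).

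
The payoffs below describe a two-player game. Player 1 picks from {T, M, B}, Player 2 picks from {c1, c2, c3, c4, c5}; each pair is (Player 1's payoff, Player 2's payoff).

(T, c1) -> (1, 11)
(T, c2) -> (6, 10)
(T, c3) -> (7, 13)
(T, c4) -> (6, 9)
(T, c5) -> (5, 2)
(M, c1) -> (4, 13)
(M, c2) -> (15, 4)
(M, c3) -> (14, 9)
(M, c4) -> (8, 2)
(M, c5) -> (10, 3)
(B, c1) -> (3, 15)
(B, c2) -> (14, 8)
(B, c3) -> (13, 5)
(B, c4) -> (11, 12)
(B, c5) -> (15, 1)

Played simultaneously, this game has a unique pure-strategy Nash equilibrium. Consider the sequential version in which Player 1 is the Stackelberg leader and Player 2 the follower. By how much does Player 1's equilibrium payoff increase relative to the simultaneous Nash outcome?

3

Backward induction with Player 1 moving first.
- T: BR = c3, leader payoff 7.
- M: BR = c1, leader payoff 4.
- B: BR = c1, leader payoff 3.
Maximizing over 7, 4, 3, Player 1 chooses T. Subgame-perfect outcome: (T, c3) with payoffs (7, 13).
Now find the simultaneous Nash equilibrium.
Player 1's best replies: c1→M; c2→M; c3→M; c4→B; c5→B.
Player 2's best replies: T→c3; M→c1; B→c1.
Only (M, c1) has each player best-responding; Nash payoffs (4, 13).
Player 1's commitment gain: 7 − 4 = 3.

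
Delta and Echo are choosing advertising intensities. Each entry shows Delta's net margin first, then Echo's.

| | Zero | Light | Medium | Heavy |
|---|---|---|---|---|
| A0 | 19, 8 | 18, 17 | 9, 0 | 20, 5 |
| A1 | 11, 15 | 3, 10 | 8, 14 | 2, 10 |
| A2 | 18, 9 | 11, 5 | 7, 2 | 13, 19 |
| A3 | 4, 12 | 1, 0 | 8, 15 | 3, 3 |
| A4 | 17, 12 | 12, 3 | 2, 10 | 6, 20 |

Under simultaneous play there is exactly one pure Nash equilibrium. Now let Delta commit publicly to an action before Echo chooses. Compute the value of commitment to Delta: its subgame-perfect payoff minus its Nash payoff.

0

Solve by backward induction (Delta leads).
- A0: Echo compares 8, 17, 0, 5 and picks Light; Delta would get 18.
- A1: Echo compares 15, 10, 14, 10 and picks Zero; Delta would get 11.
- A2: Echo compares 9, 5, 2, 19 and picks Heavy; Delta would get 13.
- A3: Echo compares 12, 0, 15, 3 and picks Medium; Delta would get 8.
- A4: Echo compares 12, 3, 10, 20 and picks Heavy; Delta would get 6.
Among 18, 11, 13, 8, 6, the best is 18 at A0. Subgame-perfect outcome: (A0, Light) with payoffs (18, 17).
Now find the simultaneous Nash equilibrium.
Delta's best replies: Zero→A0; Light→A0; Medium→A0; Heavy→A0.
Echo's best replies: A0→Light; A1→Zero; A2→Heavy; A3→Medium; A4→Heavy.
Only (A0, Light) has each player best-responding; Nash payoffs (18, 17).
Delta's commitment gain: 18 − 18 = 0.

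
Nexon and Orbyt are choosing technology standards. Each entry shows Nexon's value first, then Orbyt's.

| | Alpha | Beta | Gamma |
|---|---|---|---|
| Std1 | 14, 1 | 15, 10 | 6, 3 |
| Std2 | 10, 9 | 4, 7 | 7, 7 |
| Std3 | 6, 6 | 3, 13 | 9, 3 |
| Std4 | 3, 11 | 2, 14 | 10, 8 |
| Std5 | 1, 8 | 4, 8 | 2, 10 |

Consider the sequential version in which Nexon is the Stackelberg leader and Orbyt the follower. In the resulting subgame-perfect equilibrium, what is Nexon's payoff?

Backward induction with Nexon moving first.
- Std1: Orbyt compares 1, 10, 3 and picks Beta; Nexon would get 15.
- Std2: Orbyt compares 9, 7, 7 and picks Alpha; Nexon would get 10.
- Std3: Orbyt compares 6, 13, 3 and picks Beta; Nexon would get 3.
- Std4: Orbyt compares 11, 14, 8 and picks Beta; Nexon would get 2.
- Std5: Orbyt compares 8, 8, 10 and picks Gamma; Nexon would get 2.
Among 15, 10, 3, 2, 2, the best is 15 at Std1. Subgame-perfect outcome: (Std1, Beta) with payoffs (15, 10).

15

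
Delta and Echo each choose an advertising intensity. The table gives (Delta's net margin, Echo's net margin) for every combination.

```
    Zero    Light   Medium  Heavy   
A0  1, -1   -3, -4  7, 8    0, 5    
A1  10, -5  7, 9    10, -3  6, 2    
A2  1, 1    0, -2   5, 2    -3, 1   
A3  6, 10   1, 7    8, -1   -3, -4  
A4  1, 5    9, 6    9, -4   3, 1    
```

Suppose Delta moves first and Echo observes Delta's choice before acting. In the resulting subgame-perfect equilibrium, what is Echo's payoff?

6

Echo best-responds to each possible Delta move:
- A0: BR = Medium, leader payoff 7.
- A1: BR = Light, leader payoff 7.
- A2: BR = Medium, leader payoff 5.
- A3: BR = Zero, leader payoff 6.
- A4: BR = Light, leader payoff 9.
Maximizing over 7, 7, 5, 6, 9, Delta chooses A4. Subgame-perfect outcome: (A4, Light) with payoffs (9, 6).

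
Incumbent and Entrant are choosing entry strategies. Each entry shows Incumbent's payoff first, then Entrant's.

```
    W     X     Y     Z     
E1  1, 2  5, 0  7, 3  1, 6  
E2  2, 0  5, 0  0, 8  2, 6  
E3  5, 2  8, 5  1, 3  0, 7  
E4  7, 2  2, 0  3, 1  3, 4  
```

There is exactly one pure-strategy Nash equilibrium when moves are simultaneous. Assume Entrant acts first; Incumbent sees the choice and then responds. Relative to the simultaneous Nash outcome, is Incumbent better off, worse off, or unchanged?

Backward induction with Entrant moving first.
- W: BR = E4, leader payoff 2.
- X: BR = E3, leader payoff 5.
- Y: BR = E1, leader payoff 3.
- Z: BR = E4, leader payoff 4.
Among 2, 5, 3, 4, the best is 5 at X. Subgame-perfect outcome: (E3, X) with payoffs (8, 5).
For the simultaneous game, intersect best replies.
Incumbent's best replies: W→E4; X→E3; Y→E1; Z→E4.
Entrant's best replies: E1→Z; E2→Y; E3→Z; E4→Z.
Only (E4, Z) has each player best-responding; Nash payoffs (3, 4).
Incumbent earns 8 sequentially versus 3 at the Nash outcome: better off.

better off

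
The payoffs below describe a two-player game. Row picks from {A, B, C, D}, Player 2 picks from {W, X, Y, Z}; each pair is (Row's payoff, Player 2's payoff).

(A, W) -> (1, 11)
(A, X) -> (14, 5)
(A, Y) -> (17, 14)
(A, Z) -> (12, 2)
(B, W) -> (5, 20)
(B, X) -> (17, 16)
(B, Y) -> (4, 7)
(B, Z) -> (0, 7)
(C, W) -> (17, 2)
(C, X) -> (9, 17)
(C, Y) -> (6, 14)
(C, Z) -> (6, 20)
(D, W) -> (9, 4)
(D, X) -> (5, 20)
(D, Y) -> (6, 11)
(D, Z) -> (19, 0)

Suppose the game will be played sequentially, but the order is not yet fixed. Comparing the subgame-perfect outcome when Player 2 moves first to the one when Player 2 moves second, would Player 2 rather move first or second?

If Row leads: Player 2's best replies are A→Y, B→W, C→Z, D→X; Row's induced payoffs 17, 5, 6, 5; outcome (A, Y), payoffs (17, 14).
If Player 2 leads: Row's best replies are W→C, X→B, Y→A, Z→D; Player 2's induced payoffs 2, 16, 14, 0; outcome (B, X), payoffs (17, 16).
Player 2 gets 16 moving first and 14 moving second, so Player 2 prefers to move first.

first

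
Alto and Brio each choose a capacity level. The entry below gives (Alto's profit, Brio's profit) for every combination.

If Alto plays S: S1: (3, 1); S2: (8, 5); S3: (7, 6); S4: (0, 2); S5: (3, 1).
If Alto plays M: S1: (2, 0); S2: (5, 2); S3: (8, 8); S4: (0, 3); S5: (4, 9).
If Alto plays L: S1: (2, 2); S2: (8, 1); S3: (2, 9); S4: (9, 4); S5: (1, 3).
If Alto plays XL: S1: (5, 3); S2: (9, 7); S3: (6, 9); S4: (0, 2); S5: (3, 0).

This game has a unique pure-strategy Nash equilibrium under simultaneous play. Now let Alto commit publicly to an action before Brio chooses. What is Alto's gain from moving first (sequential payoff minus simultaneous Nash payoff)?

Backward induction with Alto moving first.
- S: Brio compares 1, 5, 6, 2, 1 and picks S3; Alto would get 7.
- M: Brio compares 0, 2, 8, 3, 9 and picks S5; Alto would get 4.
- L: Brio compares 2, 1, 9, 4, 3 and picks S3; Alto would get 2.
- XL: Brio compares 3, 7, 9, 2, 0 and picks S3; Alto would get 6.
Alto's induced payoffs are 7, 4, 2, 6, so Alto commits to S. Subgame-perfect outcome: (S, S3) with payoffs (7, 6).
Now find the simultaneous Nash equilibrium.
Alto's best replies: S1→XL; S2→XL; S3→M; S4→L; S5→M.
Brio's best replies: S→S3; M→S5; L→S3; XL→S3.
The unique mutual best reply is (M, S5), giving (4, 9).
Alto's commitment gain: 7 − 4 = 3.

3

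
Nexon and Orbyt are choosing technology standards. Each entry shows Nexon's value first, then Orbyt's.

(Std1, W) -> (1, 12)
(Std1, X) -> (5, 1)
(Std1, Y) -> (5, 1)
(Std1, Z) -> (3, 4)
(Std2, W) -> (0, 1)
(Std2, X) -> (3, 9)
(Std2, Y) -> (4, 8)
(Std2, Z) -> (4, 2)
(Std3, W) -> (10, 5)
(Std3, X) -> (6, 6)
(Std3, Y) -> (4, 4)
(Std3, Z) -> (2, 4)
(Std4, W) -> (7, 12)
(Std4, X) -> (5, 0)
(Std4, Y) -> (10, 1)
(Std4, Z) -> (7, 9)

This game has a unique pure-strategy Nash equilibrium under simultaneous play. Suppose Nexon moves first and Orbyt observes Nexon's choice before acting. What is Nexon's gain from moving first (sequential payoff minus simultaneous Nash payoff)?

1

Backward induction with Nexon moving first.
- Std1: Orbyt compares 12, 1, 1, 4 and picks W; Nexon would get 1.
- Std2: Orbyt compares 1, 9, 8, 2 and picks X; Nexon would get 3.
- Std3: Orbyt compares 5, 6, 4, 4 and picks X; Nexon would get 6.
- Std4: Orbyt compares 12, 0, 1, 9 and picks W; Nexon would get 7.
Among 1, 3, 6, 7, the best is 7 at Std4. Subgame-perfect outcome: (Std4, W) with payoffs (7, 12).
Under simultaneous play:
Nexon's best replies: W→Std3; X→Std3; Y→Std4; Z→Std4.
Orbyt's best replies: Std1→W; Std2→X; Std3→X; Std4→W.
Only (Std3, X) has each player best-responding; Nash payoffs (6, 6).
Nexon's commitment gain: 7 − 6 = 1.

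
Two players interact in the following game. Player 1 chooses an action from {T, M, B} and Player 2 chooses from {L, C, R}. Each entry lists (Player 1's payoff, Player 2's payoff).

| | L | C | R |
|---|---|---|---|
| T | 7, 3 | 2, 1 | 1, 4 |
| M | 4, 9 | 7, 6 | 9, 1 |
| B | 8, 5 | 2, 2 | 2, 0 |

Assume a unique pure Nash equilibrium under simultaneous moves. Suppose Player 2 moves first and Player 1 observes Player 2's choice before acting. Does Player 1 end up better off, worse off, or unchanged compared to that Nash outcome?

Player 1 best-responds to each possible Player 2 move:
- L: BR = B, leader payoff 5.
- C: BR = M, leader payoff 6.
- R: BR = M, leader payoff 1.
Player 2's induced payoffs are 5, 6, 1, so Player 2 commits to C. Subgame-perfect outcome: (M, C) with payoffs (7, 6).
Now find the simultaneous Nash equilibrium.
Player 1's best replies: L→B; C→M; R→M.
Player 2's best replies: T→R; M→L; B→L.
Only (B, L) has each player best-responding; Nash payoffs (8, 5).
Player 1 earns 7 sequentially versus 8 at the Nash outcome: worse off.

worse off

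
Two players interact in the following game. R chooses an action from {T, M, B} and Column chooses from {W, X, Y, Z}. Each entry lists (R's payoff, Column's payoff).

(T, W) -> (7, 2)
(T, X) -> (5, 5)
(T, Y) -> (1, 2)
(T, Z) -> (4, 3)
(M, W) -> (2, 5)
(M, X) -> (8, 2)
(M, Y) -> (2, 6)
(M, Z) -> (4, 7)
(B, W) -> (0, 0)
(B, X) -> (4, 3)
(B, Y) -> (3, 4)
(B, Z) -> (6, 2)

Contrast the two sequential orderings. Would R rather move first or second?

first

If R leads: Column's best replies are T→X, M→Z, B→Y; R's induced payoffs 5, 4, 3; outcome (T, X), payoffs (5, 5).
If Column leads: R's best replies are W→T, X→M, Y→B, Z→B; Column's induced payoffs 2, 2, 4, 2; outcome (B, Y), payoffs (3, 4).
R gets 5 moving first and 3 moving second, so R prefers to move first.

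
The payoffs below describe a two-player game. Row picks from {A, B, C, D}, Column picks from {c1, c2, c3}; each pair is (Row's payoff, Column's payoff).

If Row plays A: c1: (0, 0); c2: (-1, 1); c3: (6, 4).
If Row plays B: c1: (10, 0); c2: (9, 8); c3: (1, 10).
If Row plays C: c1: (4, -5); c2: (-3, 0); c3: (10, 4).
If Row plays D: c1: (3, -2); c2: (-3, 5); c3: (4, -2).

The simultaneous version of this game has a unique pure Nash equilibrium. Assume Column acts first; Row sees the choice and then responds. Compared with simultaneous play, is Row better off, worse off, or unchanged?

Row best-responds to each possible Column move:
- c1: BR = B, leader payoff 0.
- c2: BR = B, leader payoff 8.
- c3: BR = C, leader payoff 4.
Maximizing over 0, 8, 4, Column chooses c2. Subgame-perfect outcome: (B, c2) with payoffs (9, 8).
Under simultaneous play:
Row's best replies: c1→B; c2→B; c3→C.
Column's best replies: A→c3; B→c3; C→c3; D→c2.
The unique mutual best reply is (C, c3), giving (10, 4).
Row earns 9 sequentially versus 10 at the Nash outcome: worse off.

worse off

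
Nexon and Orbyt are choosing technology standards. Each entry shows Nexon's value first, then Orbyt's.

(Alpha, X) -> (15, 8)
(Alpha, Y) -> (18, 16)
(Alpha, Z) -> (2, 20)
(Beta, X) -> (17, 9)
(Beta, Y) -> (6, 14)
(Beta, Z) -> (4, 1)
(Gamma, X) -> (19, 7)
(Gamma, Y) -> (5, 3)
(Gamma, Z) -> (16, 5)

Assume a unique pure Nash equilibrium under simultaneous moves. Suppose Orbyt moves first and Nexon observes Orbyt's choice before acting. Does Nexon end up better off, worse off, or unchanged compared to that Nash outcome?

worse off

Nexon best-responds to each possible Orbyt move:
- X: Nexon compares 15, 17, 19 and picks Gamma; Orbyt would get 7.
- Y: Nexon compares 18, 6, 5 and picks Alpha; Orbyt would get 16.
- Z: Nexon compares 2, 4, 16 and picks Gamma; Orbyt would get 5.
Maximizing over 7, 16, 5, Orbyt chooses Y. Subgame-perfect outcome: (Alpha, Y) with payoffs (18, 16).
Now find the simultaneous Nash equilibrium.
Nexon's best replies: X→Gamma; Y→Alpha; Z→Gamma.
Orbyt's best replies: Alpha→Z; Beta→Y; Gamma→X.
Only (Gamma, X) has each player best-responding; Nash payoffs (19, 7).
Nexon earns 18 sequentially versus 19 at the Nash outcome: worse off.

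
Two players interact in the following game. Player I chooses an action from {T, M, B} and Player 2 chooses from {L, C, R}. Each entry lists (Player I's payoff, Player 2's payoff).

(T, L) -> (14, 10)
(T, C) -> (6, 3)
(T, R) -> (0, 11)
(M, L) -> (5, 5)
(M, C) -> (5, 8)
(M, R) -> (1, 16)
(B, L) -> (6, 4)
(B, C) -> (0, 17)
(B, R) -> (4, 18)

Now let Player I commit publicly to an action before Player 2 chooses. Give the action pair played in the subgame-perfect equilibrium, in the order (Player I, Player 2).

(B, R)

Player 2 best-responds to each possible Player I move:
- T: Player 2 compares 10, 3, 11 and picks R; Player I would get 0.
- M: Player 2 compares 5, 8, 16 and picks R; Player I would get 1.
- B: Player 2 compares 4, 17, 18 and picks R; Player I would get 4.
Maximizing over 0, 1, 4, Player I chooses B. Subgame-perfect outcome: (B, R) with payoffs (4, 18).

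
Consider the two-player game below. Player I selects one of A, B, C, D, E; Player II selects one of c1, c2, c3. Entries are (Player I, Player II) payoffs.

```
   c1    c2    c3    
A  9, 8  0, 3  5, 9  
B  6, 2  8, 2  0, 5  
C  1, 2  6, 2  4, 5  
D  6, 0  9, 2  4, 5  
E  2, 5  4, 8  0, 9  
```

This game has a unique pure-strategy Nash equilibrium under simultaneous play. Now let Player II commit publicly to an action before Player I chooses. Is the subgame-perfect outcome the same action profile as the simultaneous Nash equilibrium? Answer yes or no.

yes

Player I best-responds to each possible Player II move:
- c1: BR = A, leader payoff 8.
- c2: BR = D, leader payoff 2.
- c3: BR = A, leader payoff 9.
Player II's induced payoffs are 8, 2, 9, so Player II commits to c3. Subgame-perfect outcome: (A, c3) with payoffs (5, 9).
For the simultaneous game, intersect best replies.
Player I's best replies: c1→A; c2→D; c3→A.
Player II's best replies: A→c3; B→c3; C→c3; D→c3; E→c3.
The unique mutual best reply is (A, c3), giving (5, 9).
Sequential outcome (A, c3) coincides with the Nash profile (A, c3).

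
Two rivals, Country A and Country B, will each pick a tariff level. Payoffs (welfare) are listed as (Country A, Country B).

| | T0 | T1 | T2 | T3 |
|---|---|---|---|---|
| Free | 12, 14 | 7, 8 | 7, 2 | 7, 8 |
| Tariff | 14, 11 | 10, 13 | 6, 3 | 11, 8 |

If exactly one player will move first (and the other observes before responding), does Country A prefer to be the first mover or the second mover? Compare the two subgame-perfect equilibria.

If Country A leads: Country B's best replies are Free→T0, Tariff→T1; Country A's induced payoffs 12, 10; outcome (Free, T0), payoffs (12, 14).
If Country B leads: Country A's best replies are T0→Tariff, T1→Tariff, T2→Free, T3→Tariff; Country B's induced payoffs 11, 13, 2, 8; outcome (Tariff, T1), payoffs (10, 13).
Country A gets 12 moving first and 10 moving second, so Country A prefers to move first.

first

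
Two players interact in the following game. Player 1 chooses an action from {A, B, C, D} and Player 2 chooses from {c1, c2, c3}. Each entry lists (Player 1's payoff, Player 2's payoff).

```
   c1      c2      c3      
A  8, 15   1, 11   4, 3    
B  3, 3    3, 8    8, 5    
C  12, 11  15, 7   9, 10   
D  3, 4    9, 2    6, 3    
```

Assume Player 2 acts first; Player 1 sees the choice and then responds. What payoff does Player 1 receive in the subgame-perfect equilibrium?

12

Work backward from Player 1's decision.
- c1 → Player 1 plays C (best of 8, 3, 12, 3); Player 2 gets 11.
- c2 → Player 1 plays C (best of 1, 3, 15, 9); Player 2 gets 7.
- c3 → Player 1 plays C (best of 4, 8, 9, 6); Player 2 gets 10.
Player 2's induced payoffs are 11, 7, 10, so Player 2 commits to c1. Subgame-perfect outcome: (C, c1) with payoffs (12, 11).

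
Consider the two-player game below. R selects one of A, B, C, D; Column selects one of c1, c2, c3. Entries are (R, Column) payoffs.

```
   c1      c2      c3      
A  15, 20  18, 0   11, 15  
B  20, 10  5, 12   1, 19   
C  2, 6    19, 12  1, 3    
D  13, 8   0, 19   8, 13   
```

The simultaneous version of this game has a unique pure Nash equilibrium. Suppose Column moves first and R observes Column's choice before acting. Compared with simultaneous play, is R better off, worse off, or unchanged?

Solve by backward induction (Column leads).
- c1 → R plays B (best of 15, 20, 2, 13); Column gets 10.
- c2 → R plays C (best of 18, 5, 19, 0); Column gets 12.
- c3 → R plays A (best of 11, 1, 1, 8); Column gets 15.
Among 10, 12, 15, the best is 15 at c3. Subgame-perfect outcome: (A, c3) with payoffs (11, 15).
Under simultaneous play:
R's best replies: c1→B; c2→C; c3→A.
Column's best replies: A→c1; B→c3; C→c2; D→c2.
Only (C, c2) has each player best-responding; Nash payoffs (19, 12).
R earns 11 sequentially versus 19 at the Nash outcome: worse off.

worse off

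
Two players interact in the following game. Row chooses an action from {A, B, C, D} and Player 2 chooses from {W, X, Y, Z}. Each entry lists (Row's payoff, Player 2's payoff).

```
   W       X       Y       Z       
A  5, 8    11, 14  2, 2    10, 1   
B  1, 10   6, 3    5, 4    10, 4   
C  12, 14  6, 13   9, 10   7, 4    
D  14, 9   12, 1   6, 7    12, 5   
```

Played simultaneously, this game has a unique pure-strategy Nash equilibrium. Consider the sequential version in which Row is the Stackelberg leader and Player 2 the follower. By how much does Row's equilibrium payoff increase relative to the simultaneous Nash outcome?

0

Work backward from Player 2's decision.
- A: BR = X, leader payoff 11.
- B: BR = W, leader payoff 1.
- C: BR = W, leader payoff 12.
- D: BR = W, leader payoff 14.
Maximizing over 11, 1, 12, 14, Row chooses D. Subgame-perfect outcome: (D, W) with payoffs (14, 9).
For the simultaneous game, intersect best replies.
Row's best replies: W→D; X→D; Y→C; Z→D.
Player 2's best replies: A→X; B→W; C→W; D→W.
Only (D, W) has each player best-responding; Nash payoffs (14, 9).
Row's commitment gain: 14 − 14 = 0.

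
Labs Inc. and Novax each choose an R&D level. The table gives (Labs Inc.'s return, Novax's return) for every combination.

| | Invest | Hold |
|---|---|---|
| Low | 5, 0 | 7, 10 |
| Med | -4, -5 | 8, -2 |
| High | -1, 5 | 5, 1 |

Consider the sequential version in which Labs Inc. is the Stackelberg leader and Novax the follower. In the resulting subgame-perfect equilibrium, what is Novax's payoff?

-2

Novax best-responds to each possible Labs Inc. move:
- Low: Novax compares 0, 10 and picks Hold; Labs Inc. would get 7.
- Med: Novax compares -5, -2 and picks Hold; Labs Inc. would get 8.
- High: Novax compares 5, 1 and picks Invest; Labs Inc. would get -1.
Maximizing over 7, 8, -1, Labs Inc. chooses Med. Subgame-perfect outcome: (Med, Hold) with payoffs (8, -2).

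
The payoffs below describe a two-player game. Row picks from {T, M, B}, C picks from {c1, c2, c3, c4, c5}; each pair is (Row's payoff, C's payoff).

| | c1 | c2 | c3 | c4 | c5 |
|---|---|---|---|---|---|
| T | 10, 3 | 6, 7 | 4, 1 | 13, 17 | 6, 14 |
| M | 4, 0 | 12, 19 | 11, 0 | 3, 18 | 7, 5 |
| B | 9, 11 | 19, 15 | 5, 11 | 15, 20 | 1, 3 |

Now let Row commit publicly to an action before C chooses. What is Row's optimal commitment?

C best-responds to each possible Row move:
- T: BR = c4, leader payoff 13.
- M: BR = c2, leader payoff 12.
- B: BR = c4, leader payoff 15.
Maximizing over 13, 12, 15, Row chooses B. Subgame-perfect outcome: (B, c4) with payoffs (15, 20).

B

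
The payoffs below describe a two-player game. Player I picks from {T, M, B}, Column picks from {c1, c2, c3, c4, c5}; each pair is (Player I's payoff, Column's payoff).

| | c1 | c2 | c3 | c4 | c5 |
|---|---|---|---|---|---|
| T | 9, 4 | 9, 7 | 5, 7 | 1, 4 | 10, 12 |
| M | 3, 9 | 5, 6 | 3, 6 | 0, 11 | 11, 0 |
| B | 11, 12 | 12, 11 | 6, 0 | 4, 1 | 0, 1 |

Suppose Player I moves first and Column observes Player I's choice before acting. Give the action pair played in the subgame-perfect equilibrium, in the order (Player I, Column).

Solve by backward induction (Player I leads).
- T: Column compares 4, 7, 7, 4, 12 and picks c5; Player I would get 10.
- M: Column compares 9, 6, 6, 11, 0 and picks c4; Player I would get 0.
- B: Column compares 12, 11, 0, 1, 1 and picks c1; Player I would get 11.
Among 10, 0, 11, the best is 11 at B. Subgame-perfect outcome: (B, c1) with payoffs (11, 12).

(B, c1)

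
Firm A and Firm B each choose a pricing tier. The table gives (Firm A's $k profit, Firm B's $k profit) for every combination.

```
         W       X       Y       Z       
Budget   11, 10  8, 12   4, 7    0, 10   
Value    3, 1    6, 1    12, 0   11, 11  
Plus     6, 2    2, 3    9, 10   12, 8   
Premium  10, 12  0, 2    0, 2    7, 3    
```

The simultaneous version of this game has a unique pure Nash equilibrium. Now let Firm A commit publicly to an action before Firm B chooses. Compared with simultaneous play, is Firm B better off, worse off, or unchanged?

worse off

Backward induction with Firm A moving first.
- Budget: BR = X, leader payoff 8.
- Value: BR = Z, leader payoff 11.
- Plus: BR = Y, leader payoff 9.
- Premium: BR = W, leader payoff 10.
Maximizing over 8, 11, 9, 10, Firm A chooses Value. Subgame-perfect outcome: (Value, Z) with payoffs (11, 11).
Under simultaneous play:
Firm A's best replies: W→Budget; X→Budget; Y→Value; Z→Plus.
Firm B's best replies: Budget→X; Value→Z; Plus→Y; Premium→W.
Only (Budget, X) has each player best-responding; Nash payoffs (8, 12).
Firm B earns 11 sequentially versus 12 at the Nash outcome: worse off.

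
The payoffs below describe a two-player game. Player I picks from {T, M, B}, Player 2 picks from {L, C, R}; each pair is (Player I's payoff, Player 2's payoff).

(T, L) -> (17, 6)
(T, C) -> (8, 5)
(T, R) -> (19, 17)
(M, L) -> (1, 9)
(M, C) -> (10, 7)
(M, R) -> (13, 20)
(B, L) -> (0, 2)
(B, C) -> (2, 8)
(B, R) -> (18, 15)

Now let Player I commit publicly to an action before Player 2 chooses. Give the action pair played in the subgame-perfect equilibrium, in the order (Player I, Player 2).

(T, R)

Backward induction with Player I moving first.
- T → Player 2 plays R (best of 6, 5, 17); Player I gets 19.
- M → Player 2 plays R (best of 9, 7, 20); Player I gets 13.
- B → Player 2 plays R (best of 2, 8, 15); Player I gets 18.
Player I's induced payoffs are 19, 13, 18, so Player I commits to T. Subgame-perfect outcome: (T, R) with payoffs (19, 17).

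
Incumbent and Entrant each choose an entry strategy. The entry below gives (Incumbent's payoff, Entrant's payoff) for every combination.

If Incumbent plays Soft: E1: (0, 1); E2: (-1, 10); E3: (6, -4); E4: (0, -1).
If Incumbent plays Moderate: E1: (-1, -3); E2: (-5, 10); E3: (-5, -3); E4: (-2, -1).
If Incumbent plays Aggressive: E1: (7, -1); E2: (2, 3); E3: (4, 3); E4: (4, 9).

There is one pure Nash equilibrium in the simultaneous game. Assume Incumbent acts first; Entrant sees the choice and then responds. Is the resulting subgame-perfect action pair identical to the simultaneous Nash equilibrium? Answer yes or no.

Entrant best-responds to each possible Incumbent move:
- Soft: BR = E2, leader payoff -1.
- Moderate: BR = E2, leader payoff -5.
- Aggressive: BR = E4, leader payoff 4.
Among -1, -5, 4, the best is 4 at Aggressive. Subgame-perfect outcome: (Aggressive, E4) with payoffs (4, 9).
For the simultaneous game, intersect best replies.
Incumbent's best replies: E1→Aggressive; E2→Aggressive; E3→Soft; E4→Aggressive.
Entrant's best replies: Soft→E2; Moderate→E2; Aggressive→E4.
The unique mutual best reply is (Aggressive, E4), giving (4, 9).
Sequential outcome (Aggressive, E4) coincides with the Nash profile (Aggressive, E4).

yes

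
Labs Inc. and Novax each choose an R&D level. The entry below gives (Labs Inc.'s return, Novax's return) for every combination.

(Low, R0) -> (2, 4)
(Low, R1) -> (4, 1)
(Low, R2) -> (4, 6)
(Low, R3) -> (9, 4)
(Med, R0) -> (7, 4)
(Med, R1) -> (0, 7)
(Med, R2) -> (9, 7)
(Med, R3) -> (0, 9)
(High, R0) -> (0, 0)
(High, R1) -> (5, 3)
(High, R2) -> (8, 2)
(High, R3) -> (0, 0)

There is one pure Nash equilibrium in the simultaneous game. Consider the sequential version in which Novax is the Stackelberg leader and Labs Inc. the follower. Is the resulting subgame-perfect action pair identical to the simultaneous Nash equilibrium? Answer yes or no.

no

Backward induction with Novax moving first.
- R0: BR = Med, leader payoff 4.
- R1: BR = High, leader payoff 3.
- R2: BR = Med, leader payoff 7.
- R3: BR = Low, leader payoff 4.
Maximizing over 4, 3, 7, 4, Novax chooses R2. Subgame-perfect outcome: (Med, R2) with payoffs (9, 7).
Now find the simultaneous Nash equilibrium.
Labs Inc.'s best replies: R0→Med; R1→High; R2→Med; R3→Low.
Novax's best replies: Low→R2; Med→R3; High→R1.
The unique mutual best reply is (High, R1), giving (5, 3).
Sequential outcome (Med, R2) differs from the Nash profile (High, R1).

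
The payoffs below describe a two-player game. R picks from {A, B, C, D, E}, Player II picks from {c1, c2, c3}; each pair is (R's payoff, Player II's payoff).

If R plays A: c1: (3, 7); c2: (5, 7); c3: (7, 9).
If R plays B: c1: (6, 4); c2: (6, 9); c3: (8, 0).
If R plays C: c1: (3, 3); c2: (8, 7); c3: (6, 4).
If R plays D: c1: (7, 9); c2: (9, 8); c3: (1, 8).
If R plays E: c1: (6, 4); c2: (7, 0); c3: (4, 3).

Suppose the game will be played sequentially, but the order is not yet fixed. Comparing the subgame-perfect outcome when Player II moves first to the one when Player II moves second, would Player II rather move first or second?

first

If R leads: Player II's best replies are A→c3, B→c2, C→c2, D→c1, E→c1; R's induced payoffs 7, 6, 8, 7, 6; outcome (C, c2), payoffs (8, 7).
If Player II leads: R's best replies are c1→D, c2→D, c3→B; Player II's induced payoffs 9, 8, 0; outcome (D, c1), payoffs (7, 9).
Player II gets 9 moving first and 7 moving second, so Player II prefers to move first.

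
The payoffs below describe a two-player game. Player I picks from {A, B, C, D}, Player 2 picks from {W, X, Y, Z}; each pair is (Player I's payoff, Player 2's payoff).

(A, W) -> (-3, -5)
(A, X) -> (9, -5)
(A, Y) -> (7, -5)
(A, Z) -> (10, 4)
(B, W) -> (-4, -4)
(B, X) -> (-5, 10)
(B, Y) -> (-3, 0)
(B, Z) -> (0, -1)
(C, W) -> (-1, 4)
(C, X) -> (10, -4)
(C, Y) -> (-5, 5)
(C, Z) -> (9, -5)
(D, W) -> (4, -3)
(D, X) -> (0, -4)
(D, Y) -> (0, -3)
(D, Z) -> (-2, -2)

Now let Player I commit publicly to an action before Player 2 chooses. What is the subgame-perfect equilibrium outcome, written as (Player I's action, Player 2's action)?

Player 2 best-responds to each possible Player I move:
- A: BR = Z, leader payoff 10.
- B: BR = X, leader payoff -5.
- C: BR = Y, leader payoff -5.
- D: BR = Z, leader payoff -2.
Player I's induced payoffs are 10, -5, -5, -2, so Player I commits to A. Subgame-perfect outcome: (A, Z) with payoffs (10, 4).

(A, Z)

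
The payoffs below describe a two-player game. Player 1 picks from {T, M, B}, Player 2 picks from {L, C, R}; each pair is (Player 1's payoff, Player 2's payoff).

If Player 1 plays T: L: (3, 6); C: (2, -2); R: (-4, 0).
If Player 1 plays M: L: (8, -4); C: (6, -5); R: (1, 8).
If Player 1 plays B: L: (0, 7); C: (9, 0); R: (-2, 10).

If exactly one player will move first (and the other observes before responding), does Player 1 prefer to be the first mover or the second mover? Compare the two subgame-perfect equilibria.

first

If Player 1 leads: Player 2's best replies are T→L, M→R, B→R; Player 1's induced payoffs 3, 1, -2; outcome (T, L), payoffs (3, 6).
If Player 2 leads: Player 1's best replies are L→M, C→B, R→M; Player 2's induced payoffs -4, 0, 8; outcome (M, R), payoffs (1, 8).
Player 1 gets 3 moving first and 1 moving second, so Player 1 prefers to move first.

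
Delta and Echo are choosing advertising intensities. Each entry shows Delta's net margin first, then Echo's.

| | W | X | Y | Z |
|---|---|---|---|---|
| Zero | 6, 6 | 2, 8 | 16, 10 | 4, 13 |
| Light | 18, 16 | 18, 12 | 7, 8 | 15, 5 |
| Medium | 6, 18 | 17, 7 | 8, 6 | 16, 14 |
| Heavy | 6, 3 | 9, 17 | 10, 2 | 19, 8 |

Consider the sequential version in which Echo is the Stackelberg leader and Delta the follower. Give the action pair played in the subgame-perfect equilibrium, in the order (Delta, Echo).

Backward induction with Echo moving first.
- W: BR = Light, leader payoff 16.
- X: BR = Light, leader payoff 12.
- Y: BR = Zero, leader payoff 10.
- Z: BR = Heavy, leader payoff 8.
Maximizing over 16, 12, 10, 8, Echo chooses W. Subgame-perfect outcome: (Light, W) with payoffs (18, 16).

(Light, W)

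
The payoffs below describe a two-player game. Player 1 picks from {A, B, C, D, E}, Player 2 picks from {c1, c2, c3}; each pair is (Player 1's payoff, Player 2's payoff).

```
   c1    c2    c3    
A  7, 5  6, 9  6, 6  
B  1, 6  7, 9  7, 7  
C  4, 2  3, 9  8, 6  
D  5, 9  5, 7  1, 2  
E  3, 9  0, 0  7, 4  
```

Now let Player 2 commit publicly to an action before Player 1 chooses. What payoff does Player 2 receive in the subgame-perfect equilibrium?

9

Player 1 best-responds to each possible Player 2 move:
- c1: BR = A, leader payoff 5.
- c2: BR = B, leader payoff 9.
- c3: BR = C, leader payoff 6.
Maximizing over 5, 9, 6, Player 2 chooses c2. Subgame-perfect outcome: (B, c2) with payoffs (7, 9).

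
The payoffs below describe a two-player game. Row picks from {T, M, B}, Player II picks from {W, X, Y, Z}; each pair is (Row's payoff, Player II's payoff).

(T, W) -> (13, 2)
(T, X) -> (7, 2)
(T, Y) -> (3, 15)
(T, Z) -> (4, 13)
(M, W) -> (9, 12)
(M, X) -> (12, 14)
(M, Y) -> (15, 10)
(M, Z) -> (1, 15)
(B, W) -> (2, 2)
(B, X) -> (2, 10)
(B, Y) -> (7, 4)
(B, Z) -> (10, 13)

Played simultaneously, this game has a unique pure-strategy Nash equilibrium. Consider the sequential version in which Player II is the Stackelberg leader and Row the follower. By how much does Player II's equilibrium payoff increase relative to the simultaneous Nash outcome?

Work backward from Row's decision.
- W: BR = T, leader payoff 2.
- X: BR = M, leader payoff 14.
- Y: BR = M, leader payoff 10.
- Z: BR = B, leader payoff 13.
Maximizing over 2, 14, 10, 13, Player II chooses X. Subgame-perfect outcome: (M, X) with payoffs (12, 14).
Now find the simultaneous Nash equilibrium.
Row's best replies: W→T; X→M; Y→M; Z→B.
Player II's best replies: T→Y; M→Z; B→Z.
The unique mutual best reply is (B, Z), giving (10, 13).
Player II's commitment gain: 14 − 13 = 1.

1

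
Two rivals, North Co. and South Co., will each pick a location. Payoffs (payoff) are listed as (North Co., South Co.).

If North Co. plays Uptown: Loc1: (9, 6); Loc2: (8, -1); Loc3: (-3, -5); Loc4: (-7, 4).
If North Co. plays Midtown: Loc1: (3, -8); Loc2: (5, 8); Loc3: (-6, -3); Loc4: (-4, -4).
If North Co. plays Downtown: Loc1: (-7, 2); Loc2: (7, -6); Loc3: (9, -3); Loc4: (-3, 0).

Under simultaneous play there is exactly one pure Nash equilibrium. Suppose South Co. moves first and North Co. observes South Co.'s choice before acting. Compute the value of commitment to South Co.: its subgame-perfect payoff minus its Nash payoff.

Work backward from North Co.'s decision.
- Loc1: BR = Uptown, leader payoff 6.
- Loc2: BR = Uptown, leader payoff -1.
- Loc3: BR = Downtown, leader payoff -3.
- Loc4: BR = Downtown, leader payoff 0.
Maximizing over 6, -1, -3, 0, South Co. chooses Loc1. Subgame-perfect outcome: (Uptown, Loc1) with payoffs (9, 6).
Under simultaneous play:
North Co.'s best replies: Loc1→Uptown; Loc2→Uptown; Loc3→Downtown; Loc4→Downtown.
South Co.'s best replies: Uptown→Loc1; Midtown→Loc2; Downtown→Loc1.
Only (Uptown, Loc1) has each player best-responding; Nash payoffs (9, 6).
South Co.'s commitment gain: 6 − 6 = 0.

0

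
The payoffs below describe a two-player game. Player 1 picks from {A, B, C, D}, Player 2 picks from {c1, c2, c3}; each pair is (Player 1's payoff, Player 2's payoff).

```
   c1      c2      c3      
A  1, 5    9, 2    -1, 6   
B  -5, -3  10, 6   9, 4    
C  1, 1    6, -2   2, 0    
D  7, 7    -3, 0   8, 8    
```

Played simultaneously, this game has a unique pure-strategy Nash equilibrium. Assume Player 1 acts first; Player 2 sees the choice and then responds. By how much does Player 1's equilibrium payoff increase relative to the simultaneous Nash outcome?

Solve by backward induction (Player 1 leads).
- A → Player 2 plays c3 (best of 5, 2, 6); Player 1 gets -1.
- B → Player 2 plays c2 (best of -3, 6, 4); Player 1 gets 10.
- C → Player 2 plays c1 (best of 1, -2, 0); Player 1 gets 1.
- D → Player 2 plays c3 (best of 7, 0, 8); Player 1 gets 8.
Maximizing over -1, 10, 1, 8, Player 1 chooses B. Subgame-perfect outcome: (B, c2) with payoffs (10, 6).
Under simultaneous play:
Player 1's best replies: c1→D; c2→B; c3→B.
Player 2's best replies: A→c3; B→c2; C→c1; D→c3.
The unique mutual best reply is (B, c2), giving (10, 6).
Player 1's commitment gain: 10 − 10 = 0.

0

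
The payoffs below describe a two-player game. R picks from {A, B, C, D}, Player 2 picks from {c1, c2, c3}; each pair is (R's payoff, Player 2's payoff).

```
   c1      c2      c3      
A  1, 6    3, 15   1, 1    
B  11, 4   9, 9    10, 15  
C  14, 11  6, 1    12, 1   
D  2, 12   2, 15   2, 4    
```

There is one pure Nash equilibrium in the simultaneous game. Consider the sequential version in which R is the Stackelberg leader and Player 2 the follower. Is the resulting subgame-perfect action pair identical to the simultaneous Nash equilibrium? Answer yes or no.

Work backward from Player 2's decision.
- A → Player 2 plays c2 (best of 6, 15, 1); R gets 3.
- B → Player 2 plays c3 (best of 4, 9, 15); R gets 10.
- C → Player 2 plays c1 (best of 11, 1, 1); R gets 14.
- D → Player 2 plays c2 (best of 12, 15, 4); R gets 2.
Among 3, 10, 14, 2, the best is 14 at C. Subgame-perfect outcome: (C, c1) with payoffs (14, 11).
Now find the simultaneous Nash equilibrium.
R's best replies: c1→C; c2→B; c3→C.
Player 2's best replies: A→c2; B→c3; C→c1; D→c2.
The unique mutual best reply is (C, c1), giving (14, 11).
Sequential outcome (C, c1) coincides with the Nash profile (C, c1).

yes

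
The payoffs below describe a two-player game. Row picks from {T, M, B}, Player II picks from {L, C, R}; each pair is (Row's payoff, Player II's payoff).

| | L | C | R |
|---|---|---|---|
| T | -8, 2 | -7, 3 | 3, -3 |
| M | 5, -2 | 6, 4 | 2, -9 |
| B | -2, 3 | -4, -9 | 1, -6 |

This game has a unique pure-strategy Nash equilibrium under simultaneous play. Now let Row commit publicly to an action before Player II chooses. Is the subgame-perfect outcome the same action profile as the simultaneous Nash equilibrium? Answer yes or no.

Work backward from Player II's decision.
- T: Player II compares 2, 3, -3 and picks C; Row would get -7.
- M: Player II compares -2, 4, -9 and picks C; Row would get 6.
- B: Player II compares 3, -9, -6 and picks L; Row would get -2.
Among -7, 6, -2, the best is 6 at M. Subgame-perfect outcome: (M, C) with payoffs (6, 4).
Now find the simultaneous Nash equilibrium.
Row's best replies: L→M; C→M; R→T.
Player II's best replies: T→C; M→C; B→L.
Only (M, C) has each player best-responding; Nash payoffs (6, 4).
Sequential outcome (M, C) coincides with the Nash profile (M, C).

yes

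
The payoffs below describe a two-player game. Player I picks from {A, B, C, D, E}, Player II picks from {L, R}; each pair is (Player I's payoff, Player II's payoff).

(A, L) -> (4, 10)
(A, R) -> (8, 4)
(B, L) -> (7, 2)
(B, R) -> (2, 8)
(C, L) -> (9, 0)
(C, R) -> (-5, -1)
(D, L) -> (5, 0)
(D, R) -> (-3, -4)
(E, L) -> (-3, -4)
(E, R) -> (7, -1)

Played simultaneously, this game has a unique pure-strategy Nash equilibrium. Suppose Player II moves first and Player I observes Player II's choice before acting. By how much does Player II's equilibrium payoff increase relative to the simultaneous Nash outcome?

4

Solve by backward induction (Player II leads).
- L: Player I compares 4, 7, 9, 5, -3 and picks C; Player II would get 0.
- R: Player I compares 8, 2, -5, -3, 7 and picks A; Player II would get 4.
Among 0, 4, the best is 4 at R. Subgame-perfect outcome: (A, R) with payoffs (8, 4).
Now find the simultaneous Nash equilibrium.
Player I's best replies: L→C; R→A.
Player II's best replies: A→L; B→R; C→L; D→L; E→R.
The unique mutual best reply is (C, L), giving (9, 0).
Player II's commitment gain: 4 − 0 = 4.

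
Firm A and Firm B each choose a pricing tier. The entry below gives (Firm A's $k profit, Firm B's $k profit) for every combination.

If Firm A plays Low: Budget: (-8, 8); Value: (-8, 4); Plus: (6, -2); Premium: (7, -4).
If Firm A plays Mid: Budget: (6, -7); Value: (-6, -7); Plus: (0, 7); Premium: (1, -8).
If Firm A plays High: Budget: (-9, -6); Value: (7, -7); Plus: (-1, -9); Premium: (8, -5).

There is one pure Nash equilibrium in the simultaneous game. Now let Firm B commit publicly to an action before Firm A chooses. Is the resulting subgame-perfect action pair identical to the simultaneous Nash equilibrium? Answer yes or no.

no

Solve by backward induction (Firm B leads).
- Budget: BR = Mid, leader payoff -7.
- Value: BR = High, leader payoff -7.
- Plus: BR = Low, leader payoff -2.
- Premium: BR = High, leader payoff -5.
Among -7, -7, -2, -5, the best is -2 at Plus. Subgame-perfect outcome: (Low, Plus) with payoffs (6, -2).
For the simultaneous game, intersect best replies.
Firm A's best replies: Budget→Mid; Value→High; Plus→Low; Premium→High.
Firm B's best replies: Low→Budget; Mid→Plus; High→Premium.
The unique mutual best reply is (High, Premium), giving (8, -5).
Sequential outcome (Low, Plus) differs from the Nash profile (High, Premium).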